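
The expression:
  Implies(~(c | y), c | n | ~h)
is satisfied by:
  {n: True, y: True, c: True, h: False}
  {n: True, y: True, h: False, c: False}
  {n: True, c: True, h: False, y: False}
  {n: True, h: False, c: False, y: False}
  {y: True, c: True, h: False, n: False}
  {y: True, h: False, c: False, n: False}
  {c: True, y: False, h: False, n: False}
  {y: False, h: False, c: False, n: False}
  {y: True, n: True, h: True, c: True}
  {y: True, n: True, h: True, c: False}
  {n: True, h: True, c: True, y: False}
  {n: True, h: True, y: False, c: False}
  {c: True, h: True, y: True, n: False}
  {h: True, y: True, n: False, c: False}
  {h: True, c: True, n: False, y: False}


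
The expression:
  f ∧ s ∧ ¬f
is never true.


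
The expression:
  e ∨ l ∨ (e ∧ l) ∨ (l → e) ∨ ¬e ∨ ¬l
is always true.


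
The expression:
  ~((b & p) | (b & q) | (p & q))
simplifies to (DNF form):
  (~b & ~p) | (~b & ~q) | (~p & ~q)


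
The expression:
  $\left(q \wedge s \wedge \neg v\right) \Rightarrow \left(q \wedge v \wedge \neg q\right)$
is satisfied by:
  {v: True, s: False, q: False}
  {s: False, q: False, v: False}
  {v: True, q: True, s: False}
  {q: True, s: False, v: False}
  {v: True, s: True, q: False}
  {s: True, v: False, q: False}
  {v: True, q: True, s: True}


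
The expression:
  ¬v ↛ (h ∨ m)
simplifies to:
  ¬h ∧ ¬m ∧ ¬v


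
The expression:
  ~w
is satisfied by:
  {w: False}


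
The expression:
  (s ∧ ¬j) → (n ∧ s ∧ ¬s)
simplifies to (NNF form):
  j ∨ ¬s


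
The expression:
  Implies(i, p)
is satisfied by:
  {p: True, i: False}
  {i: False, p: False}
  {i: True, p: True}


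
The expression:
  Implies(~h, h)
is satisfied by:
  {h: True}


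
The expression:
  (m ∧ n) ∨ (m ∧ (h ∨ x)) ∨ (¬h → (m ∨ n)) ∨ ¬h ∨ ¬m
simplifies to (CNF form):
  True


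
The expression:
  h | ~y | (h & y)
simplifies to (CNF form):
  h | ~y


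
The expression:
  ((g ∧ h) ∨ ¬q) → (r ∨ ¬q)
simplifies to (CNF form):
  r ∨ ¬g ∨ ¬h ∨ ¬q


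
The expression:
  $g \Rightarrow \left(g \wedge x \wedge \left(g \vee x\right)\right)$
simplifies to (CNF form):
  $x \vee \neg g$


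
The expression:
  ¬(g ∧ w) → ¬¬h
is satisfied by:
  {h: True, w: True, g: True}
  {h: True, w: True, g: False}
  {h: True, g: True, w: False}
  {h: True, g: False, w: False}
  {w: True, g: True, h: False}


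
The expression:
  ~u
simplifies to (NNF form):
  ~u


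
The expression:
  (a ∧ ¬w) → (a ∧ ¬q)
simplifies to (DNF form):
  w ∨ ¬a ∨ ¬q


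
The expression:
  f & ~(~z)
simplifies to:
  f & z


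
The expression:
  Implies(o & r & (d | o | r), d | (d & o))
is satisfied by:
  {d: True, o: False, r: False}
  {o: False, r: False, d: False}
  {r: True, d: True, o: False}
  {r: True, o: False, d: False}
  {d: True, o: True, r: False}
  {o: True, d: False, r: False}
  {r: True, o: True, d: True}


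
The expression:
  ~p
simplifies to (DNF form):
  ~p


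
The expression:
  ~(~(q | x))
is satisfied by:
  {x: True, q: True}
  {x: True, q: False}
  {q: True, x: False}


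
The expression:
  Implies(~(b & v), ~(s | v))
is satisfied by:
  {b: True, v: False, s: False}
  {v: False, s: False, b: False}
  {b: True, v: True, s: False}
  {b: True, s: True, v: True}


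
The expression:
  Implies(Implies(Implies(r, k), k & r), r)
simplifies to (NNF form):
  True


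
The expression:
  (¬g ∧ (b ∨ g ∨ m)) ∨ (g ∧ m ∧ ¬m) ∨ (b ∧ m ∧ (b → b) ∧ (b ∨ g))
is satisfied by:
  {b: True, m: True, g: False}
  {b: True, g: False, m: False}
  {m: True, g: False, b: False}
  {b: True, m: True, g: True}


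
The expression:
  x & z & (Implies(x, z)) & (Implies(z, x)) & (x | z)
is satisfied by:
  {z: True, x: True}


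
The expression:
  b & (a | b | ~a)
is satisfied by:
  {b: True}


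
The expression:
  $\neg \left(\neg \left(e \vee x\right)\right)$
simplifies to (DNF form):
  $e \vee x$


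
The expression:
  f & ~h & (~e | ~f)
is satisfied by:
  {f: True, e: False, h: False}


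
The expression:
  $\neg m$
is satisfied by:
  {m: False}


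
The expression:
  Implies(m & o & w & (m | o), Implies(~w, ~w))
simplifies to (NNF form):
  True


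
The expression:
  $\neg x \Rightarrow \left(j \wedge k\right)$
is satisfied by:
  {x: True, j: True, k: True}
  {x: True, j: True, k: False}
  {x: True, k: True, j: False}
  {x: True, k: False, j: False}
  {j: True, k: True, x: False}


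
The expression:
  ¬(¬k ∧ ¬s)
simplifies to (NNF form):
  k ∨ s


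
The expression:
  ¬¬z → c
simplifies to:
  c ∨ ¬z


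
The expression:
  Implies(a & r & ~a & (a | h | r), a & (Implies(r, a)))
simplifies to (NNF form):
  True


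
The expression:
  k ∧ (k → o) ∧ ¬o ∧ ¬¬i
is never true.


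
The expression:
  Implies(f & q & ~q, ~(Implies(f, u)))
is always true.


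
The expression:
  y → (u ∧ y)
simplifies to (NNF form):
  u ∨ ¬y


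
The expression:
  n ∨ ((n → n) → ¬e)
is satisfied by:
  {n: True, e: False}
  {e: False, n: False}
  {e: True, n: True}


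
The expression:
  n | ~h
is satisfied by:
  {n: True, h: False}
  {h: False, n: False}
  {h: True, n: True}


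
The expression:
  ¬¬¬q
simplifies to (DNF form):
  ¬q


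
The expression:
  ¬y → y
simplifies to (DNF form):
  y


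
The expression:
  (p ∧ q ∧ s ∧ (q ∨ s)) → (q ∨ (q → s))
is always true.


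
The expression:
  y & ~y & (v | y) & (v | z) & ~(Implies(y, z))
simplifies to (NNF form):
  False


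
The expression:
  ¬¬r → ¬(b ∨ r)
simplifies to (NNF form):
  ¬r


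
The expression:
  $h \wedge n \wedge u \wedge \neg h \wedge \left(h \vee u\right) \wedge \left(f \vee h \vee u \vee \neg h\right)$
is never true.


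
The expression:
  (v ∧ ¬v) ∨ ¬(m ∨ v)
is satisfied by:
  {v: False, m: False}


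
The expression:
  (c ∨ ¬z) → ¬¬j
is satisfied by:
  {j: True, z: True, c: False}
  {j: True, z: False, c: False}
  {c: True, j: True, z: True}
  {c: True, j: True, z: False}
  {z: True, c: False, j: False}


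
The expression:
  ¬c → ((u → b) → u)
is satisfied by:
  {c: True, u: True}
  {c: True, u: False}
  {u: True, c: False}


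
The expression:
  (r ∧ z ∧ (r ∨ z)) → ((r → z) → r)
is always true.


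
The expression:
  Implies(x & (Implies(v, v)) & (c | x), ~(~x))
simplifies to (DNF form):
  True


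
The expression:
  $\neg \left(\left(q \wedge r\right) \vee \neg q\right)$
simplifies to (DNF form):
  $q \wedge \neg r$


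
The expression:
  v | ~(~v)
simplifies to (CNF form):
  v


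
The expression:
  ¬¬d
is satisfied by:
  {d: True}


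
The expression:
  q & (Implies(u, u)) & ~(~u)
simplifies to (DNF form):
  q & u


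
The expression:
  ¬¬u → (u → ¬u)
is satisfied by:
  {u: False}


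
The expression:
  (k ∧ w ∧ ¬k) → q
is always true.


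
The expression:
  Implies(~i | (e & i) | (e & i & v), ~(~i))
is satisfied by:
  {i: True}


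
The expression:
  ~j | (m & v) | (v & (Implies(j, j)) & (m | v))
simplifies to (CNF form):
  v | ~j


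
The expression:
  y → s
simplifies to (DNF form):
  s ∨ ¬y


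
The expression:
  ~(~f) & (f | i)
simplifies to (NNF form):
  f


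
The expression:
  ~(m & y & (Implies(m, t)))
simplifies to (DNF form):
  ~m | ~t | ~y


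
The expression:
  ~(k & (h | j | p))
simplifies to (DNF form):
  ~k | (~h & ~j & ~p)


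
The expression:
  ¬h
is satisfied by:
  {h: False}


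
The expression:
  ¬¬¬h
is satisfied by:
  {h: False}


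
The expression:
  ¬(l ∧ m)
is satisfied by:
  {l: False, m: False}
  {m: True, l: False}
  {l: True, m: False}


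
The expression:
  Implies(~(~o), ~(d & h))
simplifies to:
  ~d | ~h | ~o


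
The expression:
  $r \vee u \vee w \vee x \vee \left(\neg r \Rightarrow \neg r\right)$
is always true.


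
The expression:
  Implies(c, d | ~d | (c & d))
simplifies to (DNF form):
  True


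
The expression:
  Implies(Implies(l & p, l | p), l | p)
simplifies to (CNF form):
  l | p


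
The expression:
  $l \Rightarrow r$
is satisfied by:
  {r: True, l: False}
  {l: False, r: False}
  {l: True, r: True}


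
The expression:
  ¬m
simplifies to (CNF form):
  ¬m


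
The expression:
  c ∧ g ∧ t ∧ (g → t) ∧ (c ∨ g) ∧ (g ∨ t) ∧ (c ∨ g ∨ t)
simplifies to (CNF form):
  c ∧ g ∧ t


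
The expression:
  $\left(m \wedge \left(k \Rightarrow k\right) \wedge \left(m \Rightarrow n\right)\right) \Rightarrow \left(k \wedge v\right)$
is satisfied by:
  {v: True, k: True, m: False, n: False}
  {v: True, k: False, m: False, n: False}
  {k: True, v: False, m: False, n: False}
  {v: False, k: False, m: False, n: False}
  {n: True, v: True, k: True, m: False}
  {n: True, v: True, k: False, m: False}
  {n: True, k: True, v: False, m: False}
  {n: True, k: False, v: False, m: False}
  {v: True, m: True, k: True, n: False}
  {v: True, m: True, k: False, n: False}
  {m: True, k: True, v: False, n: False}
  {m: True, v: False, k: False, n: False}
  {n: True, v: True, m: True, k: True}


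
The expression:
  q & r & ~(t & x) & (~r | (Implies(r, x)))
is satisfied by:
  {r: True, x: True, q: True, t: False}


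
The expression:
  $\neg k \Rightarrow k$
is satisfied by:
  {k: True}


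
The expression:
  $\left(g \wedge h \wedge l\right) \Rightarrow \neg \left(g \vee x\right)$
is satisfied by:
  {l: False, g: False, h: False}
  {h: True, l: False, g: False}
  {g: True, l: False, h: False}
  {h: True, g: True, l: False}
  {l: True, h: False, g: False}
  {h: True, l: True, g: False}
  {g: True, l: True, h: False}


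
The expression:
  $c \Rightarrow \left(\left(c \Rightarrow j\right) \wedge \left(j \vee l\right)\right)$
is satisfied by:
  {j: True, c: False}
  {c: False, j: False}
  {c: True, j: True}


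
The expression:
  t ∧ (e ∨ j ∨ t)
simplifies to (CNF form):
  t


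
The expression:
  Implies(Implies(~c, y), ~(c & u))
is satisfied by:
  {u: False, c: False}
  {c: True, u: False}
  {u: True, c: False}


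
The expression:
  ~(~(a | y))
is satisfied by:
  {a: True, y: True}
  {a: True, y: False}
  {y: True, a: False}


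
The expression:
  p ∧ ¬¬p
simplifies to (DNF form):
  p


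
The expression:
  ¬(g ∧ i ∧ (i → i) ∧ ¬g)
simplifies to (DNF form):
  True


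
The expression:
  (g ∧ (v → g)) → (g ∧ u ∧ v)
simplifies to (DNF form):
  (u ∧ v) ∨ ¬g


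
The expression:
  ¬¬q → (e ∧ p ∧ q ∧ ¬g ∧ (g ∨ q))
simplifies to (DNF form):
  (e ∧ p ∧ ¬g) ∨ ¬q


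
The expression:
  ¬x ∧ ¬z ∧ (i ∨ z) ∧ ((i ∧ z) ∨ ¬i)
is never true.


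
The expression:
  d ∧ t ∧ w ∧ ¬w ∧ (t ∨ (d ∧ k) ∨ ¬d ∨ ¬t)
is never true.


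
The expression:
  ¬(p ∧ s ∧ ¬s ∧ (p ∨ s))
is always true.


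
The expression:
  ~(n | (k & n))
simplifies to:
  ~n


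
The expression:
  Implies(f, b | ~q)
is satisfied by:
  {b: True, q: False, f: False}
  {q: False, f: False, b: False}
  {f: True, b: True, q: False}
  {f: True, q: False, b: False}
  {b: True, q: True, f: False}
  {q: True, b: False, f: False}
  {f: True, q: True, b: True}


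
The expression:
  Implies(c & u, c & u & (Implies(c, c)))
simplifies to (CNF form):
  True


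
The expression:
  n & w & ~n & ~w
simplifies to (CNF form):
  False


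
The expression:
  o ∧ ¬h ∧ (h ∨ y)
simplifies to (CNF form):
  o ∧ y ∧ ¬h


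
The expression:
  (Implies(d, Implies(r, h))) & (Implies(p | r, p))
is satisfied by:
  {p: True, h: True, r: False, d: False}
  {p: True, h: False, r: False, d: False}
  {d: True, p: True, h: True, r: False}
  {d: True, p: True, h: False, r: False}
  {h: True, d: False, p: False, r: False}
  {h: False, d: False, p: False, r: False}
  {d: True, h: True, p: False, r: False}
  {d: True, h: False, p: False, r: False}
  {r: True, p: True, h: True, d: False}
  {r: True, p: True, h: False, d: False}
  {r: True, d: True, p: True, h: True}


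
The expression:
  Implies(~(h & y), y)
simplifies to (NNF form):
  y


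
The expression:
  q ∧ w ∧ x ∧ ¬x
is never true.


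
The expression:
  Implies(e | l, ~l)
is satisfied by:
  {l: False}


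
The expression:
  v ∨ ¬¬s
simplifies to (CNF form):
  s ∨ v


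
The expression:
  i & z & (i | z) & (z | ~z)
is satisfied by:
  {z: True, i: True}


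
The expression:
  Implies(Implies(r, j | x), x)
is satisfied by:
  {r: True, x: True, j: False}
  {x: True, j: False, r: False}
  {r: True, x: True, j: True}
  {x: True, j: True, r: False}
  {r: True, j: False, x: False}


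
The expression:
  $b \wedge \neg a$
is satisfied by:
  {b: True, a: False}


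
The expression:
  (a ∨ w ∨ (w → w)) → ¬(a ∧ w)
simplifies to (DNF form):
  ¬a ∨ ¬w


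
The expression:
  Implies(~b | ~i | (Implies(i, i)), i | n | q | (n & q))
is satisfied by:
  {i: True, n: True, q: True}
  {i: True, n: True, q: False}
  {i: True, q: True, n: False}
  {i: True, q: False, n: False}
  {n: True, q: True, i: False}
  {n: True, q: False, i: False}
  {q: True, n: False, i: False}


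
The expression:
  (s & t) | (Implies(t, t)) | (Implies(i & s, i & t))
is always true.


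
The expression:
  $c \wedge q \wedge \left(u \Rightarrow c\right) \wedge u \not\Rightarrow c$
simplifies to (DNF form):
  $\text{False}$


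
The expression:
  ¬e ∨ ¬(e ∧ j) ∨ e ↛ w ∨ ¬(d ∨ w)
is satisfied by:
  {w: False, e: False, j: False}
  {j: True, w: False, e: False}
  {e: True, w: False, j: False}
  {j: True, e: True, w: False}
  {w: True, j: False, e: False}
  {j: True, w: True, e: False}
  {e: True, w: True, j: False}


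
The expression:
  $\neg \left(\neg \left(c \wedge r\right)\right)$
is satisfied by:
  {r: True, c: True}


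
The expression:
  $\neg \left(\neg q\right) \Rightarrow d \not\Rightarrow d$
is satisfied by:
  {q: False}


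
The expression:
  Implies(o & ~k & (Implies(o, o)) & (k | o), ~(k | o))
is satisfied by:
  {k: True, o: False}
  {o: False, k: False}
  {o: True, k: True}


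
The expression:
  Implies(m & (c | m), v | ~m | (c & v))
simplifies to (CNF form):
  v | ~m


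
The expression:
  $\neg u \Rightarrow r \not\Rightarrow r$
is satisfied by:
  {u: True}


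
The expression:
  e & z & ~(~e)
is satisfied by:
  {z: True, e: True}


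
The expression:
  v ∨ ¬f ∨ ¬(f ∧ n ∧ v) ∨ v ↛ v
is always true.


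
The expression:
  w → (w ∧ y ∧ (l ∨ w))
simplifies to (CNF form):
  y ∨ ¬w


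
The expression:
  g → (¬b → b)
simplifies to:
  b ∨ ¬g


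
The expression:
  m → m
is always true.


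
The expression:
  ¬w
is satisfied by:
  {w: False}


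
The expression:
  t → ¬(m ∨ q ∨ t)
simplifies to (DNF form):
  ¬t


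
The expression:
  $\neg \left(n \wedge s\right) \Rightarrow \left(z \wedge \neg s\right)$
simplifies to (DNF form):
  $\left(n \wedge s\right) \vee \left(z \wedge \neg s\right)$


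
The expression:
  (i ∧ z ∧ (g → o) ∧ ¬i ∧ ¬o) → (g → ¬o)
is always true.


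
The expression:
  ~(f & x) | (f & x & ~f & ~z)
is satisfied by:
  {x: False, f: False}
  {f: True, x: False}
  {x: True, f: False}


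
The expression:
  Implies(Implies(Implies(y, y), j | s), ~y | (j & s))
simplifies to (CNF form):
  (j | ~j | ~y) & (j | ~s | ~y) & (s | ~j | ~y) & (s | ~s | ~y)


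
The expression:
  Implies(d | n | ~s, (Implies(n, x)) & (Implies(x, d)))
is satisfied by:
  {d: True, s: True, x: False, n: False}
  {d: True, x: False, s: False, n: False}
  {s: True, d: False, x: False, n: False}
  {d: False, x: False, s: False, n: False}
  {d: True, s: True, x: True, n: False}
  {d: True, x: True, s: False, n: False}
  {s: True, x: True, d: False, n: False}
  {n: True, s: True, d: True, x: True}
  {n: True, d: True, x: True, s: False}


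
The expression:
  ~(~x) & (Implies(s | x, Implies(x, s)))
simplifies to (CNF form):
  s & x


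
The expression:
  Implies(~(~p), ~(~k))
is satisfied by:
  {k: True, p: False}
  {p: False, k: False}
  {p: True, k: True}


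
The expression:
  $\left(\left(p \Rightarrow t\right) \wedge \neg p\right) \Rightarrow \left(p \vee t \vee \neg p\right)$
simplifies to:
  $\text{True}$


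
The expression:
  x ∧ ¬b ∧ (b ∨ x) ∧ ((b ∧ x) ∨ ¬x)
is never true.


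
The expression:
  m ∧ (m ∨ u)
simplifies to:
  m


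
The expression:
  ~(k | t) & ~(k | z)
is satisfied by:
  {z: False, t: False, k: False}


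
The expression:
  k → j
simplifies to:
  j ∨ ¬k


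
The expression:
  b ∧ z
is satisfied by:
  {z: True, b: True}


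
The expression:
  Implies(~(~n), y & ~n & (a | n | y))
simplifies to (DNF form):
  ~n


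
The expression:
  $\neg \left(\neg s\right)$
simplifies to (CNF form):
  $s$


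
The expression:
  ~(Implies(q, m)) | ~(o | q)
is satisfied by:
  {q: False, o: False, m: False}
  {m: True, q: False, o: False}
  {q: True, m: False, o: False}
  {o: True, q: True, m: False}


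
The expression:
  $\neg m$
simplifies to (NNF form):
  $\neg m$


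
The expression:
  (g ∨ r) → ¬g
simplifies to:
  ¬g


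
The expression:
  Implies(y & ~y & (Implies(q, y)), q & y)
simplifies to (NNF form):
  True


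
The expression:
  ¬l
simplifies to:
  ¬l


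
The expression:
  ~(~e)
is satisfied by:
  {e: True}


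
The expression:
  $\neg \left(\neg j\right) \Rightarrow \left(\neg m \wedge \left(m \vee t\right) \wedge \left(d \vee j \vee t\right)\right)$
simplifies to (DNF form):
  $\left(t \wedge \neg m\right) \vee \neg j$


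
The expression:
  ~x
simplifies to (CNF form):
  ~x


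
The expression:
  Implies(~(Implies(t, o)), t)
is always true.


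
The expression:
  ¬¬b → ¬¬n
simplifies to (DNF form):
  n ∨ ¬b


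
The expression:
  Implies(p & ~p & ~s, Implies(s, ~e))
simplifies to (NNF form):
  True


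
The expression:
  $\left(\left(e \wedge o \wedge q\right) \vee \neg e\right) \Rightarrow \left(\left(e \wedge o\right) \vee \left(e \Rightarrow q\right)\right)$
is always true.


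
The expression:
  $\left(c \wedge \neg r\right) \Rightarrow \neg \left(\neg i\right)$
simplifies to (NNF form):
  $i \vee r \vee \neg c$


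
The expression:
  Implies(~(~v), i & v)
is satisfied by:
  {i: True, v: False}
  {v: False, i: False}
  {v: True, i: True}


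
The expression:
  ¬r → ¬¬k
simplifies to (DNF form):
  k ∨ r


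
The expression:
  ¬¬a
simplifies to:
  a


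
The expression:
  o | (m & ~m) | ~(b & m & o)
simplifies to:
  True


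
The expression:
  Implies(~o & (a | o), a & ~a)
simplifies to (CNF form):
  o | ~a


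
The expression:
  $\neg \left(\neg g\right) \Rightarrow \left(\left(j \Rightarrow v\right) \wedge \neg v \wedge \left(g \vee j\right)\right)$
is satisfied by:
  {v: False, g: False, j: False}
  {j: True, v: False, g: False}
  {v: True, j: False, g: False}
  {j: True, v: True, g: False}
  {g: True, j: False, v: False}


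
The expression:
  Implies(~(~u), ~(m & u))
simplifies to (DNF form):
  ~m | ~u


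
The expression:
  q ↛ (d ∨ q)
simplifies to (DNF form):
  False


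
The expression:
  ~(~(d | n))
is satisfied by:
  {n: True, d: True}
  {n: True, d: False}
  {d: True, n: False}


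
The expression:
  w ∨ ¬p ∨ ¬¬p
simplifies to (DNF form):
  True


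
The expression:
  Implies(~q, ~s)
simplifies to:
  q | ~s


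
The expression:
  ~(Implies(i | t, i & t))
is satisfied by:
  {i: True, t: False}
  {t: True, i: False}


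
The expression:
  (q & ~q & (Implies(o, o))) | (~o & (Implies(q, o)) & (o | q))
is never true.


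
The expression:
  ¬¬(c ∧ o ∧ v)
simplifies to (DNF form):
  c ∧ o ∧ v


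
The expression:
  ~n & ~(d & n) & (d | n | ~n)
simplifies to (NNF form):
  ~n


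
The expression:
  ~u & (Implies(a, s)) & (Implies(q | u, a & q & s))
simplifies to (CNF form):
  ~u & (a | ~q) & (s | ~a)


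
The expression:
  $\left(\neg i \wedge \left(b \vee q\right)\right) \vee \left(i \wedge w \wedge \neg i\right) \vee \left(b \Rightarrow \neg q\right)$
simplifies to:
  $\neg b \vee \neg i \vee \neg q$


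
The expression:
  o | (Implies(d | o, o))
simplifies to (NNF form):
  o | ~d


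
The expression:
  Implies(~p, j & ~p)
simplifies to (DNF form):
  j | p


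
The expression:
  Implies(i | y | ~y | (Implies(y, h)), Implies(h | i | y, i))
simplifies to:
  i | (~h & ~y)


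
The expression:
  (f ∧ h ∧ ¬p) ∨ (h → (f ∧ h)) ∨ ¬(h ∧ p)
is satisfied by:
  {f: True, p: False, h: False}
  {p: False, h: False, f: False}
  {h: True, f: True, p: False}
  {h: True, p: False, f: False}
  {f: True, p: True, h: False}
  {p: True, f: False, h: False}
  {h: True, p: True, f: True}


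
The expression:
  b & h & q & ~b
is never true.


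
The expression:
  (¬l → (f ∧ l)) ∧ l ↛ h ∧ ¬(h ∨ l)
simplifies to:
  False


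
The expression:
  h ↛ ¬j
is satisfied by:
  {h: True, j: True}


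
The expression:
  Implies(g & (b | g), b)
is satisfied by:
  {b: True, g: False}
  {g: False, b: False}
  {g: True, b: True}


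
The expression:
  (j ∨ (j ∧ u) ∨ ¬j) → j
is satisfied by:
  {j: True}


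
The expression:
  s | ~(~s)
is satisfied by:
  {s: True}


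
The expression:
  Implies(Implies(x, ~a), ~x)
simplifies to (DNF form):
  a | ~x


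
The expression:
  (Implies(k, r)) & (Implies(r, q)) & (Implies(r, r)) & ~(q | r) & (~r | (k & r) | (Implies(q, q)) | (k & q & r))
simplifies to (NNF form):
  ~k & ~q & ~r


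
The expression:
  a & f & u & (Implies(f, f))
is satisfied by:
  {a: True, u: True, f: True}


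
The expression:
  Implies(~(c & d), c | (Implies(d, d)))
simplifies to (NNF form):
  True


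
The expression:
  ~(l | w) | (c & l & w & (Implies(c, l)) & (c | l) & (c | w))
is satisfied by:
  {c: True, l: False, w: False}
  {l: False, w: False, c: False}
  {c: True, w: True, l: True}


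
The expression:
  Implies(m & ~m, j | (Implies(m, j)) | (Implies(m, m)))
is always true.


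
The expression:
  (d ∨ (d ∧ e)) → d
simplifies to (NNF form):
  True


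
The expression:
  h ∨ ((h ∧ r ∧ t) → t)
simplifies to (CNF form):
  True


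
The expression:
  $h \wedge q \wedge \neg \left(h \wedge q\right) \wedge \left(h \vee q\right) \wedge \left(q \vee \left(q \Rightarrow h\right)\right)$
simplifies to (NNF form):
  $\text{False}$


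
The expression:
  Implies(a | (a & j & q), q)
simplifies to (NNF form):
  q | ~a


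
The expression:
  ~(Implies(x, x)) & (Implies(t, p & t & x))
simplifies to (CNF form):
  False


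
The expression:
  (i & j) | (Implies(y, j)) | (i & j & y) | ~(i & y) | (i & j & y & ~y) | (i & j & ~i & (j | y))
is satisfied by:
  {j: True, y: False, i: False}
  {j: False, y: False, i: False}
  {i: True, j: True, y: False}
  {i: True, j: False, y: False}
  {y: True, j: True, i: False}
  {y: True, j: False, i: False}
  {y: True, i: True, j: True}


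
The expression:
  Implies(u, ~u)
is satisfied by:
  {u: False}


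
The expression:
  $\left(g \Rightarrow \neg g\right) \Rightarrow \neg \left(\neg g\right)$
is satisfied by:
  {g: True}


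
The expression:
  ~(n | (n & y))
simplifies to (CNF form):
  ~n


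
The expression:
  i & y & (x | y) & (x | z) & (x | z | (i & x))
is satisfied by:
  {x: True, z: True, i: True, y: True}
  {x: True, i: True, y: True, z: False}
  {z: True, i: True, y: True, x: False}


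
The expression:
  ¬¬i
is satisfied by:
  {i: True}


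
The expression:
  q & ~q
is never true.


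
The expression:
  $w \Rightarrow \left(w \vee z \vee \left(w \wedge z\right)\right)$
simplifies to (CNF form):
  $\text{True}$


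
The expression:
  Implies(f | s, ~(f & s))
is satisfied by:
  {s: False, f: False}
  {f: True, s: False}
  {s: True, f: False}


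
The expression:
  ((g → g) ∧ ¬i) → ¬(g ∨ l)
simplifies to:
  i ∨ (¬g ∧ ¬l)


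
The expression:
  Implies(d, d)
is always true.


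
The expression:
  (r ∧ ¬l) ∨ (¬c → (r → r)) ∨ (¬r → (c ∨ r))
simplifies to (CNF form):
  True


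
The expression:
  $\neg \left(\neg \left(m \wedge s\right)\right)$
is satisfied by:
  {m: True, s: True}


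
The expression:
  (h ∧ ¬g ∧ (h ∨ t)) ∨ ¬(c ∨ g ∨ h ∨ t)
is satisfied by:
  {h: True, g: False, c: False, t: False}
  {t: True, h: True, g: False, c: False}
  {h: True, c: True, g: False, t: False}
  {t: True, h: True, c: True, g: False}
  {t: False, g: False, c: False, h: False}


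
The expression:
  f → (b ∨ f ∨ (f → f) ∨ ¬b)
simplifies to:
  True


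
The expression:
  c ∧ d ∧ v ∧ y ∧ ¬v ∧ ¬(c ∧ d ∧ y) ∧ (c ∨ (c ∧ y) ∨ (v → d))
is never true.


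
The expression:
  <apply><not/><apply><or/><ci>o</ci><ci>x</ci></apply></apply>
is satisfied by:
  {x: False, o: False}


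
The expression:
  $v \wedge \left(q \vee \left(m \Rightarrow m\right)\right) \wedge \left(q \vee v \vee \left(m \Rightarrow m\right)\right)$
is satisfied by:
  {v: True}


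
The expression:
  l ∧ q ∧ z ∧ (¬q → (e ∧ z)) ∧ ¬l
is never true.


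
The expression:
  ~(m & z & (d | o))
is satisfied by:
  {d: False, m: False, z: False, o: False}
  {o: True, d: False, m: False, z: False}
  {d: True, o: False, m: False, z: False}
  {o: True, d: True, m: False, z: False}
  {z: True, o: False, d: False, m: False}
  {z: True, o: True, d: False, m: False}
  {z: True, d: True, o: False, m: False}
  {z: True, o: True, d: True, m: False}
  {m: True, z: False, d: False, o: False}
  {m: True, o: True, z: False, d: False}
  {m: True, d: True, z: False, o: False}
  {o: True, m: True, d: True, z: False}
  {m: True, z: True, o: False, d: False}


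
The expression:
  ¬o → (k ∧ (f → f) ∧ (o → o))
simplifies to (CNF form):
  k ∨ o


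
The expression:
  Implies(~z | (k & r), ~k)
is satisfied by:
  {z: True, k: False, r: False}
  {z: False, k: False, r: False}
  {r: True, z: True, k: False}
  {r: True, z: False, k: False}
  {k: True, z: True, r: False}


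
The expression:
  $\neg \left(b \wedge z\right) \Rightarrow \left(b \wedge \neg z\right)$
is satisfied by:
  {b: True}


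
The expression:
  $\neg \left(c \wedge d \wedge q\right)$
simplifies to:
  $\neg c \vee \neg d \vee \neg q$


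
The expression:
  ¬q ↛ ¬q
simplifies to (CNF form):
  False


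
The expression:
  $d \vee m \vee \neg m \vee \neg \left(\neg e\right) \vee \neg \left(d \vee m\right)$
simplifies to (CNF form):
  $\text{True}$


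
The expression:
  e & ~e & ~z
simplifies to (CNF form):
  False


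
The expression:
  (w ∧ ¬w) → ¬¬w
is always true.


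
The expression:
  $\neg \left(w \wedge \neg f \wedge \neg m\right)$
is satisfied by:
  {m: True, f: True, w: False}
  {m: True, w: False, f: False}
  {f: True, w: False, m: False}
  {f: False, w: False, m: False}
  {m: True, f: True, w: True}
  {m: True, w: True, f: False}
  {f: True, w: True, m: False}


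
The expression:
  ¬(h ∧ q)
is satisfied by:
  {h: False, q: False}
  {q: True, h: False}
  {h: True, q: False}


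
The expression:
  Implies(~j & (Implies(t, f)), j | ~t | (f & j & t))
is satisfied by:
  {j: True, t: False, f: False}
  {j: False, t: False, f: False}
  {f: True, j: True, t: False}
  {f: True, j: False, t: False}
  {t: True, j: True, f: False}
  {t: True, j: False, f: False}
  {t: True, f: True, j: True}


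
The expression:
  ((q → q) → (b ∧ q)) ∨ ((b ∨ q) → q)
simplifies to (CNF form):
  q ∨ ¬b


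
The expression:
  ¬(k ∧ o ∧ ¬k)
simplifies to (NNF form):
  True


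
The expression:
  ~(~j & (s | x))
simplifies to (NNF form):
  j | (~s & ~x)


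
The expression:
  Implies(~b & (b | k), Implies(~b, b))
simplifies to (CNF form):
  b | ~k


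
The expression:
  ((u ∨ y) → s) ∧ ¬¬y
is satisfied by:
  {s: True, y: True}


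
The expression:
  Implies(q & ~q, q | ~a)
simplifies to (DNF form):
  True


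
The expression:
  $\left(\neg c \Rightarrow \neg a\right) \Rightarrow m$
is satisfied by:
  {a: True, m: True, c: False}
  {m: True, c: False, a: False}
  {a: True, m: True, c: True}
  {m: True, c: True, a: False}
  {a: True, c: False, m: False}


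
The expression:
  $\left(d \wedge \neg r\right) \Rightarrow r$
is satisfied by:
  {r: True, d: False}
  {d: False, r: False}
  {d: True, r: True}


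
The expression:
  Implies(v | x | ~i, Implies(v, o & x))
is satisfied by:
  {x: True, o: True, v: False}
  {x: True, o: False, v: False}
  {o: True, x: False, v: False}
  {x: False, o: False, v: False}
  {x: True, v: True, o: True}


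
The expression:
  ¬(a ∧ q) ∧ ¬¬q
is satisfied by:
  {q: True, a: False}


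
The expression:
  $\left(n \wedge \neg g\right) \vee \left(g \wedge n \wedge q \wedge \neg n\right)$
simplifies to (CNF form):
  $n \wedge \neg g$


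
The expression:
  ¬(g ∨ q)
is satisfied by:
  {q: False, g: False}


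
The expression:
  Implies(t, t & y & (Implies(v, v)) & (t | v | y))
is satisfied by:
  {y: True, t: False}
  {t: False, y: False}
  {t: True, y: True}


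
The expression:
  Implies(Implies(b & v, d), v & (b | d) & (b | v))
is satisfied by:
  {b: True, d: True, v: True}
  {b: True, v: True, d: False}
  {d: True, v: True, b: False}


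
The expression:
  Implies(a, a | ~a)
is always true.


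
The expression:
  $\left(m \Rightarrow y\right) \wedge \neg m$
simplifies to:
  $\neg m$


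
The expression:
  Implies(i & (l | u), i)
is always true.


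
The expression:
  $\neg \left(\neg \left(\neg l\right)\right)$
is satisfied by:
  {l: False}


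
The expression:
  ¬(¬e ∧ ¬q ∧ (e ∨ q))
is always true.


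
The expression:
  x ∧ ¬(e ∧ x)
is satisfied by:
  {x: True, e: False}


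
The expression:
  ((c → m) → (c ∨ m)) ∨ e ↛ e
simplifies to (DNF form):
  c ∨ m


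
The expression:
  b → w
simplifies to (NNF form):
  w ∨ ¬b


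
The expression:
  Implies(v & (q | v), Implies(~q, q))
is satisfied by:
  {q: True, v: False}
  {v: False, q: False}
  {v: True, q: True}


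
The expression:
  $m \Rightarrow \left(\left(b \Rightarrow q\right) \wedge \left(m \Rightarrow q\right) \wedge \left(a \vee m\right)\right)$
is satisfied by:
  {q: True, m: False}
  {m: False, q: False}
  {m: True, q: True}


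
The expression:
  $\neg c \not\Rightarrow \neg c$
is never true.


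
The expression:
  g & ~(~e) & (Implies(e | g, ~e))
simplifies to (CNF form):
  False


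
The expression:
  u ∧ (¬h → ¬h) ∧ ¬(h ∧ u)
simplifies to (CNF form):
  u ∧ ¬h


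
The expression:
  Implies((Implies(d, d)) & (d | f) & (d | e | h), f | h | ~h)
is always true.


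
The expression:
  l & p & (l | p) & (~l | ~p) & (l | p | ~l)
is never true.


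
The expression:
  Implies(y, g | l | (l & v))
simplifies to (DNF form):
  g | l | ~y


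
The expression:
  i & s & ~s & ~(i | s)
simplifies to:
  False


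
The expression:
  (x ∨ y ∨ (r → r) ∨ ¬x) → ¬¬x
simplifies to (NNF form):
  x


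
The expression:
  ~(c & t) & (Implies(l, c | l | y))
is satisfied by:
  {c: False, t: False}
  {t: True, c: False}
  {c: True, t: False}


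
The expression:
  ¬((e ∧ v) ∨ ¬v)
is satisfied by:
  {v: True, e: False}


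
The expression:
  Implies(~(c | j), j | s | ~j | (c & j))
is always true.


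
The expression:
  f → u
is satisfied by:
  {u: True, f: False}
  {f: False, u: False}
  {f: True, u: True}


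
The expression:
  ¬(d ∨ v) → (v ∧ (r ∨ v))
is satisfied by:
  {d: True, v: True}
  {d: True, v: False}
  {v: True, d: False}


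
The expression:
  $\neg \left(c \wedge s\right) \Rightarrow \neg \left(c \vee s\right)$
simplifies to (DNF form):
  $\left(c \wedge s\right) \vee \left(\neg c \wedge \neg s\right)$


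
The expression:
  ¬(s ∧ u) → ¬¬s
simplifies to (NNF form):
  s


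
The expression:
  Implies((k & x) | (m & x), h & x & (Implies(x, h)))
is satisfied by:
  {h: True, k: False, m: False, x: False}
  {h: True, m: True, k: False, x: False}
  {h: True, k: True, m: False, x: False}
  {h: True, m: True, k: True, x: False}
  {h: False, k: False, m: False, x: False}
  {m: True, h: False, k: False, x: False}
  {k: True, h: False, m: False, x: False}
  {m: True, k: True, h: False, x: False}
  {x: True, h: True, k: False, m: False}
  {x: True, m: True, h: True, k: False}
  {x: True, h: True, k: True, m: False}
  {x: True, m: True, h: True, k: True}
  {x: True, h: False, k: False, m: False}


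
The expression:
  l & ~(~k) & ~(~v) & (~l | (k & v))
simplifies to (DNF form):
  k & l & v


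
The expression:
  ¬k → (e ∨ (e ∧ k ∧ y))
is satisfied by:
  {k: True, e: True}
  {k: True, e: False}
  {e: True, k: False}


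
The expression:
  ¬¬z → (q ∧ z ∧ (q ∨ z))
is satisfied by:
  {q: True, z: False}
  {z: False, q: False}
  {z: True, q: True}


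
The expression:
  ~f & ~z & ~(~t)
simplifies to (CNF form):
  t & ~f & ~z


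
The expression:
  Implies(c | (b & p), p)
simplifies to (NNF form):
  p | ~c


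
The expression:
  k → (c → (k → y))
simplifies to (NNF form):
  y ∨ ¬c ∨ ¬k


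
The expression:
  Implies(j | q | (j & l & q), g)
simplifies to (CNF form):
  (g | ~j) & (g | ~q)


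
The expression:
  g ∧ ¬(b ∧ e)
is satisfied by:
  {g: True, e: False, b: False}
  {b: True, g: True, e: False}
  {e: True, g: True, b: False}


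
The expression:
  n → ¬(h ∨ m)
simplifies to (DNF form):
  (¬h ∧ ¬m) ∨ ¬n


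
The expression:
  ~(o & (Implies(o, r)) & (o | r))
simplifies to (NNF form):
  ~o | ~r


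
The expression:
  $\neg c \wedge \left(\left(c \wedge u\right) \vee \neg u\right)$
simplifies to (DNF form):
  $\neg c \wedge \neg u$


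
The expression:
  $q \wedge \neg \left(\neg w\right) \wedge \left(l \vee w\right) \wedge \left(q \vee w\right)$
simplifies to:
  $q \wedge w$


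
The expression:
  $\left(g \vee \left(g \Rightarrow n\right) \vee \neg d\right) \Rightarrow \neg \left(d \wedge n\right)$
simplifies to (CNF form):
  $\neg d \vee \neg n$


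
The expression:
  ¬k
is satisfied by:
  {k: False}


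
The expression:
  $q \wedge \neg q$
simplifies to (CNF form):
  $\text{False}$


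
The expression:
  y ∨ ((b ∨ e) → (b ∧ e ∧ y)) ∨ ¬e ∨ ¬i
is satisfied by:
  {y: True, e: False, i: False}
  {e: False, i: False, y: False}
  {i: True, y: True, e: False}
  {i: True, e: False, y: False}
  {y: True, e: True, i: False}
  {e: True, y: False, i: False}
  {i: True, e: True, y: True}


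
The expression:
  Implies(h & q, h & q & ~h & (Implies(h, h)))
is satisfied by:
  {h: False, q: False}
  {q: True, h: False}
  {h: True, q: False}


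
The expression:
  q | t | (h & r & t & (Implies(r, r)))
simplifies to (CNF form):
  q | t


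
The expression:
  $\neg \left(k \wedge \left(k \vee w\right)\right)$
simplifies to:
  $\neg k$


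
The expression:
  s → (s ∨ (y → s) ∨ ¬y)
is always true.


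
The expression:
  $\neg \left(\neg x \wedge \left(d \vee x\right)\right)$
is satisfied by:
  {x: True, d: False}
  {d: False, x: False}
  {d: True, x: True}


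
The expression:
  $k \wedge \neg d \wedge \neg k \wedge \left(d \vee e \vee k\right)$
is never true.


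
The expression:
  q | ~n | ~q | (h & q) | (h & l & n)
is always true.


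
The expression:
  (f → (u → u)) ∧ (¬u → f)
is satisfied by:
  {u: True, f: True}
  {u: True, f: False}
  {f: True, u: False}


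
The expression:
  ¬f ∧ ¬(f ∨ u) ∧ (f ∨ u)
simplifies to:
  False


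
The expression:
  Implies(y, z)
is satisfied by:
  {z: True, y: False}
  {y: False, z: False}
  {y: True, z: True}


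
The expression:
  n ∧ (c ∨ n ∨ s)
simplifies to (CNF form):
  n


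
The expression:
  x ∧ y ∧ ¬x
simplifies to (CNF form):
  False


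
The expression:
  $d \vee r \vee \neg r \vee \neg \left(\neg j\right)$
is always true.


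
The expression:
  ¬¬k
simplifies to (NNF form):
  k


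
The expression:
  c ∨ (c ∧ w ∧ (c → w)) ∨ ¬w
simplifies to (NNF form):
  c ∨ ¬w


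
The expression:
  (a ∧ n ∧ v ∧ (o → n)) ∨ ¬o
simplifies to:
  (a ∧ n ∧ v) ∨ ¬o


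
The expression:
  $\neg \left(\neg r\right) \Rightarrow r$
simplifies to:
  $\text{True}$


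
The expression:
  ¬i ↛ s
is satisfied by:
  {i: False, s: False}


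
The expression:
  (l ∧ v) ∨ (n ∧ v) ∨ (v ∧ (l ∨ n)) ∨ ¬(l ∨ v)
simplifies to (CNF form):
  (l ∨ ¬l) ∧ (v ∨ ¬l) ∧ (l ∨ n ∨ ¬l) ∧ (l ∨ n ∨ ¬v) ∧ (l ∨ ¬l ∨ ¬v) ∧ (n ∨ v ∨ ¬l) ∧ (n ∨ v ∨ ¬v) ∧ (v ∨ ¬l ∨ ¬v)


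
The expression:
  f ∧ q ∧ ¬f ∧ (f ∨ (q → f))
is never true.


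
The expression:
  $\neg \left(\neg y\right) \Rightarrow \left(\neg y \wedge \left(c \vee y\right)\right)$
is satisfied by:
  {y: False}


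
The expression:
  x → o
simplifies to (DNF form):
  o ∨ ¬x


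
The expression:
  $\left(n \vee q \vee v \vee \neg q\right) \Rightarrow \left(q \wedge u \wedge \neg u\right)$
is never true.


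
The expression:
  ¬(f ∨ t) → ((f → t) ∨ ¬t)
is always true.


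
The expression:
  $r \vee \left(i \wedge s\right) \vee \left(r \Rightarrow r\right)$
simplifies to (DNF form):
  $\text{True}$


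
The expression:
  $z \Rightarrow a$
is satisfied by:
  {a: True, z: False}
  {z: False, a: False}
  {z: True, a: True}


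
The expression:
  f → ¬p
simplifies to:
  ¬f ∨ ¬p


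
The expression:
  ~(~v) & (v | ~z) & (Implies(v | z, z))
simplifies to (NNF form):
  v & z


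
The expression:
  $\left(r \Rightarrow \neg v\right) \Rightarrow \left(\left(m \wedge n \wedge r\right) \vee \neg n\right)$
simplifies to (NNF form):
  $\left(m \wedge r\right) \vee \left(r \wedge v\right) \vee \neg n$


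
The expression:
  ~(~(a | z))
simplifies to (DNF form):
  a | z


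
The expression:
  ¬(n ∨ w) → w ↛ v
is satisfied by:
  {n: True, w: True}
  {n: True, w: False}
  {w: True, n: False}


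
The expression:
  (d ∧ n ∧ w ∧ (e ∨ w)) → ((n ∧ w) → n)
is always true.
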